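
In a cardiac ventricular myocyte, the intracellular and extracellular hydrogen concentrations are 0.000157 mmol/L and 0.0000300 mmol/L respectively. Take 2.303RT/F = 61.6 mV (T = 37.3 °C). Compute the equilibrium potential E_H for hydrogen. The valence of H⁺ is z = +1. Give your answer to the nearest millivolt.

E = (61.6/z) · log₁₀([H⁺]_out/[H⁺]_in) with z = +1.
= (61.6/1) · log₁₀(0.0000300/0.000157) = 61.60 · log₁₀(0.1911)
= 61.60 · (-0.7188) = -44.28 mV

-44 mV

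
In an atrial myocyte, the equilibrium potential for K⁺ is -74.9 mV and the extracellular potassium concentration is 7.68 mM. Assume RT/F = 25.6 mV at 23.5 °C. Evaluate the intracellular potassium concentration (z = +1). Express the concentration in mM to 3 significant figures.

Nernst: E = (25.6/1) · ln([out]/[in]), so ln([out]/[in]) = -74.9 × 1 / 25.6 = -2.9258.
[out]/[in] = e^(-2.9258) = 0.05362.
[in] = 7.68 / 0.05362 = 143.2 mM.

143 mM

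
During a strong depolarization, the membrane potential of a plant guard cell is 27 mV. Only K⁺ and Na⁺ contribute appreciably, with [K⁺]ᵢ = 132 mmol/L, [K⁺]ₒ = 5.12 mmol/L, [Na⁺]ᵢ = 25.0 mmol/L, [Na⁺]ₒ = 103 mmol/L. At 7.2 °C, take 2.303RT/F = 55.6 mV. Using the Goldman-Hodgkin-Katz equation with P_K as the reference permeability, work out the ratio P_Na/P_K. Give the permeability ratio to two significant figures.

Let α = P_Na/P_K. GHK: Vm = 55.6·log₁₀[(Kₒ + α·Naₒ)/(Kᵢ + α·Naᵢ)].
10^(Vm/55.6) = 10^(27.0/55.6) = 3.0592
So 3.0592·(Kᵢ + α·Naᵢ) = Kₒ + α·Naₒ → α = (3.0592·132.0 − 5.12) / (103.0 − 3.0592·25.0)
α = (403.8 − 5.12) / (103.0 − 76.48) = 398.7/26.52 = 15.03

15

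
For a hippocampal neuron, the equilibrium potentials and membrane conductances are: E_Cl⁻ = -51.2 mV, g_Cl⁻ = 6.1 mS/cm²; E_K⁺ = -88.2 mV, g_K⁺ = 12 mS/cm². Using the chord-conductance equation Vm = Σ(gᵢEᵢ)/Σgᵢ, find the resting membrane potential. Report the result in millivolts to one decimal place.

-75.7 mV

Σ gᵢEᵢ = 6.1·(-51.2) + 12·(-88.2) = -1370.72
Σ gᵢ = 6.1 + 12 = 18.1
Vm = -1370.72 / 18.1 = -75.73 mV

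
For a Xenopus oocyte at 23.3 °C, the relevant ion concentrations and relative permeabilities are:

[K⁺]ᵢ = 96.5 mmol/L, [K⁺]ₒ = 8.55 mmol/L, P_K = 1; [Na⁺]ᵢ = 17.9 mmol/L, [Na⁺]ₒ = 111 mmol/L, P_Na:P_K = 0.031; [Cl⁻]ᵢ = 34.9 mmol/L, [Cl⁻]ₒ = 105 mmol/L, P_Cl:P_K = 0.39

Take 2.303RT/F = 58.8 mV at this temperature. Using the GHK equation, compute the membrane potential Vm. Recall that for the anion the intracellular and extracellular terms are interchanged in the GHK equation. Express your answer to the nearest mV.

-43 mV

Vm = 58.8 · log₁₀[(Σ P·[cation]ₒ + Σ P·[anion]ᵢ) / (Σ P·[cation]ᵢ + Σ P·[anion]ₒ)]
Numerator = 1×8.55 + 0.031×111 + 0.39×34.9 = 25.6
Denominator = 1×96.5 + 0.031×17.9 + 0.39×105 = 138
Vm = 58.8 · log₁₀(0.18552) = 58.8 × (-0.7316) = -43.02 mV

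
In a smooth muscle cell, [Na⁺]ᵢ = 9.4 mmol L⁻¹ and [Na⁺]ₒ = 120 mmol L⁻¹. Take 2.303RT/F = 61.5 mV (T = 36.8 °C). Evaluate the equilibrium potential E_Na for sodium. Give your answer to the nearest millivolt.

E = (61.5/z) · log₁₀([Na⁺]_out/[Na⁺]_in) with z = +1.
= (61.5/1) · log₁₀(120/9.4) = 61.50 · log₁₀(12.77)
= 61.50 · (1.1061) = 68.02 mV

68 mV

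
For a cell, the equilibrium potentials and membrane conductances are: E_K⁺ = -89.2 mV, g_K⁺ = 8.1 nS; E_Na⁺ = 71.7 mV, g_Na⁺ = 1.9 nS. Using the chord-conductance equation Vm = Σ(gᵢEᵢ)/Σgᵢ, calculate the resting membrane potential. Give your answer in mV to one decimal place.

Σ gᵢEᵢ = 8.1·(-89.2) + 1.9·(71.7) = -586.29
Σ gᵢ = 8.1 + 1.9 = 10
Vm = -586.29 / 10 = -58.63 mV

-58.6 mV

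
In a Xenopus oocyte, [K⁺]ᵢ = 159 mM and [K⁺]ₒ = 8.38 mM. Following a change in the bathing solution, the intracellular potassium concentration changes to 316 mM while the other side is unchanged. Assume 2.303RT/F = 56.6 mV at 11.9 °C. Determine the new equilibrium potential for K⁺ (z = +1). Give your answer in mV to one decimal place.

-89.2 mV

After the shift: [K⁺]_out = 8.38, [K⁺]_in = 316 mM.
E_new = (56.6/1)·log₁₀(8.38/316) = 56.60 · (-1.5764) = -89.23 mV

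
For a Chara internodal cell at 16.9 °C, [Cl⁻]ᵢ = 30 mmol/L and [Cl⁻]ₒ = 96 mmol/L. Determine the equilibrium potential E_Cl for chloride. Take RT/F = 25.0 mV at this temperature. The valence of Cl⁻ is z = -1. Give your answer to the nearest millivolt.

-29 mV

E = (25.0/z) · ln([Cl⁻]_out/[Cl⁻]_in) with z = -1.
For an anion, dividing by z = -1 reverses the sign.
= (25.0/-1) · ln(96/30) = -25.00 · ln(3.2)
= -25.00 · (1.1632) = -29.08 mV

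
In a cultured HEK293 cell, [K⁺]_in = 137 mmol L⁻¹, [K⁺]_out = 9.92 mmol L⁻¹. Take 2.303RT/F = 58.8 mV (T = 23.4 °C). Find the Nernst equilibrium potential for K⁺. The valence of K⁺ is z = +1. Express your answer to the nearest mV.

-67 mV

E = (58.8/z) · log₁₀([K⁺]_out/[K⁺]_in) with z = +1.
= (58.8/1) · log₁₀(9.92/137) = 58.80 · log₁₀(0.07241)
= 58.80 · (-1.1402) = -67.04 mV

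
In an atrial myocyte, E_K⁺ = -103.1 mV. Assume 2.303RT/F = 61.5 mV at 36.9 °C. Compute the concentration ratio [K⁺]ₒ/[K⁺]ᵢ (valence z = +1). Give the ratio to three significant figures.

log₁₀([out]/[in]) = E·z/(61.5) = -103.1 × 1 / 61.5 = -1.6764
[out]/[in] = 10^(-1.6764) = 0.02107

0.0211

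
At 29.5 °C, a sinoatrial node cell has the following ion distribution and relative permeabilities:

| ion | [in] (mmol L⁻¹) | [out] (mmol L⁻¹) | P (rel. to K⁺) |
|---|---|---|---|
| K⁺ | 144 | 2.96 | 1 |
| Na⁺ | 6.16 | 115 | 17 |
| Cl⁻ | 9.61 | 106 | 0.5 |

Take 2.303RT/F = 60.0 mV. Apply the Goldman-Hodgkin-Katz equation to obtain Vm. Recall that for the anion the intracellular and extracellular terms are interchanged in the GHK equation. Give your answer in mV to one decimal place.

Vm = 60.0 · log₁₀[(Σ P·[cation]ₒ + Σ P·[anion]ᵢ) / (Σ P·[cation]ᵢ + Σ P·[anion]ₒ)]
Numerator = 1×2.96 + 17×115 + 0.5×9.61 = 1963
Denominator = 1×144 + 17×6.16 + 0.5×106 = 301.7
Vm = 60.0 · log₁₀(6.5053) = 60.0 × (0.8133) = 48.80 mV

48.8 mV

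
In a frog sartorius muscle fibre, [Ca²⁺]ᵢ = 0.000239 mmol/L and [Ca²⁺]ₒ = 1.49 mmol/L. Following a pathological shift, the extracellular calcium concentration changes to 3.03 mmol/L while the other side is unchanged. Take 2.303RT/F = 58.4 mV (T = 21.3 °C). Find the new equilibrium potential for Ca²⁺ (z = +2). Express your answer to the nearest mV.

120 mV

After the shift: [Ca²⁺]_out = 3.03, [Ca²⁺]_in = 0.000239 mmol/L.
E_new = (58.4/2)·log₁₀(3.03/0.000239) = 29.20 · (4.1030) = 119.81 mV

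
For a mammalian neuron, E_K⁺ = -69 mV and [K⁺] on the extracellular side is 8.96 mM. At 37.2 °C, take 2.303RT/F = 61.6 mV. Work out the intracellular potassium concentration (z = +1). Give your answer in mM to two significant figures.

120 mM

Nernst: E = (61.6/1) · log₁₀([out]/[in]), so log₁₀([out]/[in]) = -69.0 × 1 / 61.6 = -1.1201.
[out]/[in] = 10^(-1.1201) = 0.07584.
[in] = 8.96 / 0.07584 = 118.2 mM.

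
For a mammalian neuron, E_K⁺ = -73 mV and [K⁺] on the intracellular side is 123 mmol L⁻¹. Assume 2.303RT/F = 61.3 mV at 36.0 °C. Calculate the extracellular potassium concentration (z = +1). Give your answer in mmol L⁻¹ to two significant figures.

7.9 mmol L⁻¹

Nernst: E = (61.3/1) · log₁₀([out]/[in]), so log₁₀([out]/[in]) = -73.0 × 1 / 61.3 = -1.1909.
[out]/[in] = 10^(-1.1909) = 0.06444.
[out] = 0.06444 × 123 = 7.926 mmol L⁻¹.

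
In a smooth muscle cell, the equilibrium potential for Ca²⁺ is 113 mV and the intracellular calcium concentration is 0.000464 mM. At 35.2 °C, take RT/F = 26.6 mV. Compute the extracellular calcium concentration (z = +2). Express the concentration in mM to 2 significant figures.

Nernst: E = (26.6/2) · ln([out]/[in]), so ln([out]/[in]) = 113.0 × 2 / 26.6 = 8.4962.
[out]/[in] = e^(8.4962) = 4896.
[out] = 4896 × 0.000464 = 2.272 mM.

2.3 mM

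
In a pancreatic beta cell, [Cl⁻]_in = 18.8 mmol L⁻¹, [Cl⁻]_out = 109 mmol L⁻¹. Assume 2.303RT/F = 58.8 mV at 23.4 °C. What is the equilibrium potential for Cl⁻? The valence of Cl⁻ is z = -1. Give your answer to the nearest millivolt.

-45 mV

E = (58.8/z) · log₁₀([Cl⁻]_out/[Cl⁻]_in) with z = -1.
For an anion, dividing by z = -1 reverses the sign.
= (58.8/-1) · log₁₀(109/18.8) = -58.80 · log₁₀(5.798)
= -58.80 · (0.7633) = -44.88 mV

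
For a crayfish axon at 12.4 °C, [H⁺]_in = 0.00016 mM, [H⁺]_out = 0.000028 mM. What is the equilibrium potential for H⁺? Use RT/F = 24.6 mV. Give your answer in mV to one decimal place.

E = (24.6/z) · ln([H⁺]_out/[H⁺]_in) with z = +1.
= (24.6/1) · ln(0.000028/0.00016) = 24.60 · ln(0.175)
= 24.60 · (-1.7430) = -42.88 mV

-42.9 mV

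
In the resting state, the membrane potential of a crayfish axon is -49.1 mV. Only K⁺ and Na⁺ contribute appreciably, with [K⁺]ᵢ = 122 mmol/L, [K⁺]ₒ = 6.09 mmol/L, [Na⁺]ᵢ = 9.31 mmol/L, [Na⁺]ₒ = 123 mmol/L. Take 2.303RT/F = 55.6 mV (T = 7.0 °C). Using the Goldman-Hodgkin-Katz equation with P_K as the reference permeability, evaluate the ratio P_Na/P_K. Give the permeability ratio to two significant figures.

0.081

Let α = P_Na/P_K. GHK: Vm = 55.6·log₁₀[(Kₒ + α·Naₒ)/(Kᵢ + α·Naᵢ)].
10^(Vm/55.6) = 10^(-49.1/55.6) = 0.13089
So 0.13089·(Kᵢ + α·Naᵢ) = Kₒ + α·Naₒ → α = (0.13089·122.0 − 6.09) / (123.0 − 0.13089·9.31)
α = (15.97 − 6.09) / (123.0 − 1.219) = 9.879/121.8 = 0.08112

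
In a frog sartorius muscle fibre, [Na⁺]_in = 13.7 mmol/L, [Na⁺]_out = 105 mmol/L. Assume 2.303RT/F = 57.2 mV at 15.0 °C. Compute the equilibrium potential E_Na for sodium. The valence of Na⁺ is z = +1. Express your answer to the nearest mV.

51 mV

E = (57.2/z) · log₁₀([Na⁺]_out/[Na⁺]_in) with z = +1.
= (57.2/1) · log₁₀(105/13.7) = 57.20 · log₁₀(7.664)
= 57.20 · (0.8845) = 50.59 mV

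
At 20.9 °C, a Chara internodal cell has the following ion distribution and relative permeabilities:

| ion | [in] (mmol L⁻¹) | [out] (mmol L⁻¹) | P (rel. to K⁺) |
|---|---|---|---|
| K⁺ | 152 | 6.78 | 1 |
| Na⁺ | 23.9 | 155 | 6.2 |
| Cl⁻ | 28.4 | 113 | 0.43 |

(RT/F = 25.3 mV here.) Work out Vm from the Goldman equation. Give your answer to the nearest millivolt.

Vm = 25.3 · ln[(Σ P·[cation]ₒ + Σ P·[anion]ᵢ) / (Σ P·[cation]ᵢ + Σ P·[anion]ₒ)]
Numerator = 1×6.78 + 6.2×155 + 0.43×28.4 = 980
Denominator = 1×152 + 6.2×23.9 + 0.43×113 = 348.8
Vm = 25.3 · ln(2.8099) = 25.3 × (1.0331) = 26.14 mV

26 mV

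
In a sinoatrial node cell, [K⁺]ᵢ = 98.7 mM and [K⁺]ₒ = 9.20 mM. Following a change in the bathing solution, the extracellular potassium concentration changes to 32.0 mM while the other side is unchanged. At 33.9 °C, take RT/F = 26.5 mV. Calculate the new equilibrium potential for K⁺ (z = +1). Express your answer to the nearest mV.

-30 mV

After the shift: [K⁺]_out = 32.0, [K⁺]_in = 98.7 mM.
E_new = (26.5/1)·ln(32.0/98.7) = 26.50 · (-1.1263) = -29.85 mV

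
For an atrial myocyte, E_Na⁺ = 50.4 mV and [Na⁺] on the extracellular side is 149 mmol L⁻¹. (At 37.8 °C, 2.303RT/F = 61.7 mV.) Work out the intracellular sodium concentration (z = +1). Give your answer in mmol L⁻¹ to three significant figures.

22.7 mmol L⁻¹

Nernst: E = (61.7/1) · log₁₀([out]/[in]), so log₁₀([out]/[in]) = 50.4 × 1 / 61.7 = 0.8169.
[out]/[in] = 10^(0.8169) = 6.559.
[in] = 149 / 6.559 = 22.72 mmol L⁻¹.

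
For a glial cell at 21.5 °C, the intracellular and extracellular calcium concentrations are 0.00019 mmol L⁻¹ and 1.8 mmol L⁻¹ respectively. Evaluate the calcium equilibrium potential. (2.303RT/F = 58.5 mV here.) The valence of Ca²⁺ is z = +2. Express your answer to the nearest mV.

E = (58.5/z) · log₁₀([Ca²⁺]_out/[Ca²⁺]_in) with z = +2.
= (58.5/2) · log₁₀(1.8/0.00019) = 29.25 · log₁₀(9474)
= 29.25 · (3.9765) = 116.31 mV

116 mV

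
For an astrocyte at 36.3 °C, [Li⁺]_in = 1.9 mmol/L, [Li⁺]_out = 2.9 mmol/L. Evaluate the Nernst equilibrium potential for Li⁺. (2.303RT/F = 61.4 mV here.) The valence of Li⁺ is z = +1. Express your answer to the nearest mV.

11 mV

E = (61.4/z) · log₁₀([Li⁺]_out/[Li⁺]_in) with z = +1.
= (61.4/1) · log₁₀(2.9/1.9) = 61.40 · log₁₀(1.526)
= 61.40 · (0.1836) = 11.28 mV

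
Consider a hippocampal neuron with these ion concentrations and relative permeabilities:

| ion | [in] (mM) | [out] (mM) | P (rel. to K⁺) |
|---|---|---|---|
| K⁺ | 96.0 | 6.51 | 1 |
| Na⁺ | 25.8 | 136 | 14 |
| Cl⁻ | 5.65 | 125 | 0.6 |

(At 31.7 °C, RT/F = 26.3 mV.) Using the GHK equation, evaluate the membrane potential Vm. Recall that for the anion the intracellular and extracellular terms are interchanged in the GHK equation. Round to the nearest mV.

Vm = 26.3 · ln[(Σ P·[cation]ₒ + Σ P·[anion]ᵢ) / (Σ P·[cation]ᵢ + Σ P·[anion]ₒ)]
Numerator = 1×6.51 + 14×136 + 0.6×5.65 = 1914
Denominator = 1×96.0 + 14×25.8 + 0.6×125 = 532.2
Vm = 26.3 · ln(3.5962) = 26.3 × (1.2799) = 33.66 mV

34 mV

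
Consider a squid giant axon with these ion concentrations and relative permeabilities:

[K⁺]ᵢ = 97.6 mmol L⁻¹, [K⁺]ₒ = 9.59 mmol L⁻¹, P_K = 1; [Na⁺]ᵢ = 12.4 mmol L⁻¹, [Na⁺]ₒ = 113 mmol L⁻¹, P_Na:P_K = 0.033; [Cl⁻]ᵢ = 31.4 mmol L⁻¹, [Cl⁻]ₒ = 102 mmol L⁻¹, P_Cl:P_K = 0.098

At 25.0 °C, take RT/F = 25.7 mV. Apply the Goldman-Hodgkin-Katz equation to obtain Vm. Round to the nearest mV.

-48 mV

Vm = 25.7 · ln[(Σ P·[cation]ₒ + Σ P·[anion]ᵢ) / (Σ P·[cation]ᵢ + Σ P·[anion]ₒ)]
Numerator = 1×9.59 + 0.033×113 + 0.098×31.4 = 16.4
Denominator = 1×97.6 + 0.033×12.4 + 0.098×102 = 108
Vm = 25.7 · ln(0.15181) = 25.7 × (-1.8851) = -48.45 mV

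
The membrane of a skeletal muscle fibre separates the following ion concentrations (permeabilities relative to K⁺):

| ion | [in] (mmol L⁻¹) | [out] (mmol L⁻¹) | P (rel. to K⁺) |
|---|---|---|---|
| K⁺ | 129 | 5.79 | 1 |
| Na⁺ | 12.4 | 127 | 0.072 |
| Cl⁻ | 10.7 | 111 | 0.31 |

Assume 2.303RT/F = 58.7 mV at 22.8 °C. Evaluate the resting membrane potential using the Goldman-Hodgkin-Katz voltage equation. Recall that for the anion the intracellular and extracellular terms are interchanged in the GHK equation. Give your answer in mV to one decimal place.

Vm = 58.7 · log₁₀[(Σ P·[cation]ₒ + Σ P·[anion]ᵢ) / (Σ P·[cation]ᵢ + Σ P·[anion]ₒ)]
Numerator = 1×5.79 + 0.072×127 + 0.31×10.7 = 18.25
Denominator = 1×129 + 0.072×12.4 + 0.31×111 = 164.3
Vm = 58.7 · log₁₀(0.11108) = 58.7 × (-0.9544) = -56.02 mV

-56.0 mV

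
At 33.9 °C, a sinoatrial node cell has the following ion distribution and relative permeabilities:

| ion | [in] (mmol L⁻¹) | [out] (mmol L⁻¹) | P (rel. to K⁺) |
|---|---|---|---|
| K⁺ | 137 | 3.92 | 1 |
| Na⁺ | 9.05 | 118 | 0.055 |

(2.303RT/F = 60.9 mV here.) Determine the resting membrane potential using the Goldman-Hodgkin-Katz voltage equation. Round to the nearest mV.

-68 mV

Vm = 60.9 · log₁₀[(Σ P·[cation]ₒ + Σ P·[anion]ᵢ) / (Σ P·[cation]ᵢ + Σ P·[anion]ₒ)]
Numerator = 1×3.92 + 0.055×118 = 10.41
Denominator = 1×137 + 0.055×9.05 = 137.5
Vm = 60.9 · log₁₀(0.07571) = 60.9 × (-1.1208) = -68.26 mV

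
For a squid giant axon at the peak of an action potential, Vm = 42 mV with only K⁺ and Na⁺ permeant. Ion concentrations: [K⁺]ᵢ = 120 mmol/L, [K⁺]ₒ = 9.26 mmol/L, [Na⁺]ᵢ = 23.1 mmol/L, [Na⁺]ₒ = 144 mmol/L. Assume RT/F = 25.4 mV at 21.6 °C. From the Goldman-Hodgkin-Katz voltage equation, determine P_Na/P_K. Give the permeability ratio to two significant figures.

27

Let α = P_Na/P_K. GHK: Vm = 25.4·ln[(Kₒ + α·Naₒ)/(Kᵢ + α·Naᵢ)].
e^(Vm/25.4) = e^(42.0/25.4) = 5.2255
So 5.2255·(Kᵢ + α·Naᵢ) = Kₒ + α·Naₒ → α = (5.2255·120.0 − 9.26) / (144.0 − 5.2255·23.1)
α = (627.1 − 9.26) / (144.0 − 120.7) = 617.8/23.29 = 26.52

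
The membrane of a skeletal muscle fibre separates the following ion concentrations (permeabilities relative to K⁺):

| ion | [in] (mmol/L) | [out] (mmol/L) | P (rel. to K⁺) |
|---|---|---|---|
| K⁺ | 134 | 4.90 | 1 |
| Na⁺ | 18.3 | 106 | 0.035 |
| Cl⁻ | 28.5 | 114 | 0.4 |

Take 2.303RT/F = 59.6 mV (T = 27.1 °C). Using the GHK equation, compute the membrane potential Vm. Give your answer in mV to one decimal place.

-56.9 mV

Vm = 59.6 · log₁₀[(Σ P·[cation]ₒ + Σ P·[anion]ᵢ) / (Σ P·[cation]ᵢ + Σ P·[anion]ₒ)]
Numerator = 1×4.90 + 0.035×106 + 0.4×28.5 = 20.01
Denominator = 1×134 + 0.035×18.3 + 0.4×114 = 180.2
Vm = 59.6 · log₁₀(0.11102) = 59.6 × (-0.9546) = -56.89 mV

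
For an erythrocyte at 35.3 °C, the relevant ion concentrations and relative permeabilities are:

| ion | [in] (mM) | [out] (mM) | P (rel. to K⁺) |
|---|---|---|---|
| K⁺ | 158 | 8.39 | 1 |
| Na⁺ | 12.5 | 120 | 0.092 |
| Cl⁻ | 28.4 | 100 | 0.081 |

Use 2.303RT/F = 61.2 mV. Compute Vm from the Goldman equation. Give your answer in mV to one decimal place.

Vm = 61.2 · log₁₀[(Σ P·[cation]ₒ + Σ P·[anion]ᵢ) / (Σ P·[cation]ᵢ + Σ P·[anion]ₒ)]
Numerator = 1×8.39 + 0.092×120 + 0.081×28.4 = 21.73
Denominator = 1×158 + 0.092×12.5 + 0.081×100 = 167.2
Vm = 61.2 · log₁₀(0.12993) = 61.2 × (-0.8863) = -54.24 mV

-54.2 mV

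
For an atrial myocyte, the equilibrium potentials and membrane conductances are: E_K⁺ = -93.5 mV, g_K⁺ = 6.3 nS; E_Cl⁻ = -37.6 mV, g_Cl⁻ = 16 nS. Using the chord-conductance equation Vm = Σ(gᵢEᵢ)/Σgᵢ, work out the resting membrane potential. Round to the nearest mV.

Σ gᵢEᵢ = 6.3·(-93.5) + 16·(-37.6) = -1190.65
Σ gᵢ = 6.3 + 16 = 22.3
Vm = -1190.65 / 22.3 = -53.39 mV

-53 mV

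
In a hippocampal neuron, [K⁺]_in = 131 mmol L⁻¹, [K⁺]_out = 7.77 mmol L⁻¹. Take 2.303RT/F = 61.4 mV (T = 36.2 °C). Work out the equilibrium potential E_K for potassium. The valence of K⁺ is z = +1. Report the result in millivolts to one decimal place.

-75.3 mV

E = (61.4/z) · log₁₀([K⁺]_out/[K⁺]_in) with z = +1.
= (61.4/1) · log₁₀(7.77/131) = 61.40 · log₁₀(0.05931)
= 61.40 · (-1.2269) = -75.33 mV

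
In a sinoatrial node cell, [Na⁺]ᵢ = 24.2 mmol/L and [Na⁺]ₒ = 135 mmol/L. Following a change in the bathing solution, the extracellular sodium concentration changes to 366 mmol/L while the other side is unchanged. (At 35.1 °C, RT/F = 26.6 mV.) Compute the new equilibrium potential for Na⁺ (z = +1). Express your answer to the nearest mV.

After the shift: [Na⁺]_out = 366, [Na⁺]_in = 24.2 mmol/L.
E_new = (26.6/1)·ln(366/24.2) = 26.60 · (2.7163) = 72.25 mV

72 mV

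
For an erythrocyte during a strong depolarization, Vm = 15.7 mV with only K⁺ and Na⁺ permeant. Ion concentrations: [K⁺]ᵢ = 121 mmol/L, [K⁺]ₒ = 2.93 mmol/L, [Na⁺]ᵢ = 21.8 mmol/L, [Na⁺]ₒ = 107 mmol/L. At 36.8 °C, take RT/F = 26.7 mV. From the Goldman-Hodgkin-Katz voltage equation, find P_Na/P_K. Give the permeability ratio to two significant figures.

3.2

Let α = P_Na/P_K. GHK: Vm = 26.7·ln[(Kₒ + α·Naₒ)/(Kᵢ + α·Naᵢ)].
e^(Vm/26.7) = e^(15.7/26.7) = 1.8004
So 1.8004·(Kᵢ + α·Naᵢ) = Kₒ + α·Naₒ → α = (1.8004·121.0 − 2.93) / (107.0 − 1.8004·21.8)
α = (217.8 − 2.93) / (107.0 − 39.25) = 214.9/67.75 = 3.172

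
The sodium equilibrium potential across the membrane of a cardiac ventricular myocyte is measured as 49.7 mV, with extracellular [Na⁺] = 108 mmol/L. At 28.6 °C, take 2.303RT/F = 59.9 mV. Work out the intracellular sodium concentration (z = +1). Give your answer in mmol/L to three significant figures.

16.0 mmol/L

Nernst: E = (59.9/1) · log₁₀([out]/[in]), so log₁₀([out]/[in]) = 49.7 × 1 / 59.9 = 0.8297.
[out]/[in] = 10^(0.8297) = 6.756.
[in] = 108 / 6.756 = 15.98 mmol/L.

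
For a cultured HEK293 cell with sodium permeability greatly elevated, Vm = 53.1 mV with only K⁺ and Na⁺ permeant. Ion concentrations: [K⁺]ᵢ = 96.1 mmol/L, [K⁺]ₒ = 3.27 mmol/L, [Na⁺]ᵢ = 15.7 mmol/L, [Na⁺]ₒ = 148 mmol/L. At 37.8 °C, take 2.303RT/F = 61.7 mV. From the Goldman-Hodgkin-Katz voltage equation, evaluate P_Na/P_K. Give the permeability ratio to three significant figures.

20.3

Let α = P_Na/P_K. GHK: Vm = 61.7·log₁₀[(Kₒ + α·Naₒ)/(Kᵢ + α·Naᵢ)].
10^(Vm/61.7) = 10^(53.1/61.7) = 7.2546
So 7.2546·(Kᵢ + α·Naᵢ) = Kₒ + α·Naₒ → α = (7.2546·96.1 − 3.27) / (148.0 − 7.2546·15.7)
α = (697.2 − 3.27) / (148.0 − 113.9) = 693.9/34.1 = 20.35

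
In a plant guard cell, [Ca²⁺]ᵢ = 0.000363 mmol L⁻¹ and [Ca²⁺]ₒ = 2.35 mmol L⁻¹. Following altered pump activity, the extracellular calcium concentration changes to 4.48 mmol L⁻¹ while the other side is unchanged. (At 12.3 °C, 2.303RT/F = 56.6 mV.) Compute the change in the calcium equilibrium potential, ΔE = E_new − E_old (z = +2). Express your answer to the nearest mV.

8 mV

E_old = (56.6/2)·log₁₀(2.35/0.000363) = 107.86 mV
E_new = (56.6/2)·log₁₀(4.48/0.000363) = 115.79 mV
ΔE = 115.79 − (107.86) = 7.93 mV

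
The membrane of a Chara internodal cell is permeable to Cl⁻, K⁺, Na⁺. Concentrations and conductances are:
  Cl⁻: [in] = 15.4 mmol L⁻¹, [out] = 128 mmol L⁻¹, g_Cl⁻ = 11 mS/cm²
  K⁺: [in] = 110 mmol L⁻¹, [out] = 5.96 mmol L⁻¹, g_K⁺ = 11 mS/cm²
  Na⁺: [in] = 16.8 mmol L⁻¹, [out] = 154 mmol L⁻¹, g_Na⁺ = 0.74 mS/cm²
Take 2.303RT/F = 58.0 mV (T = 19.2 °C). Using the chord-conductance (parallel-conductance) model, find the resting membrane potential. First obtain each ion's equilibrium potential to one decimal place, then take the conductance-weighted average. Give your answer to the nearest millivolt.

E_Cl⁻ = (58.0/-1)·log₁₀(128/15.4) = -53.3 mV
E_K⁺ = (58.0/1)·log₁₀(5.96/110) = -73.4 mV
E_Na⁺ = (58.0/1)·log₁₀(154/16.8) = 55.8 mV
Vm = (Σ gᵢEᵢ)/(Σ gᵢ) = (11·-53.3 + 11·-73.4 + 0.74·55.8) / (11 + 11 + 0.74)
= -1352.41 / 22.74 = -59.47 mV

-59 mV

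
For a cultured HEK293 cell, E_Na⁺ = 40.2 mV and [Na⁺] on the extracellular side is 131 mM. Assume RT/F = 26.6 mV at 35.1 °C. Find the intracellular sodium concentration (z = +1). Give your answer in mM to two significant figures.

29 mM

Nernst: E = (26.6/1) · ln([out]/[in]), so ln([out]/[in]) = 40.2 × 1 / 26.6 = 1.5113.
[out]/[in] = e^(1.5113) = 4.533.
[in] = 131 / 4.533 = 28.9 mM.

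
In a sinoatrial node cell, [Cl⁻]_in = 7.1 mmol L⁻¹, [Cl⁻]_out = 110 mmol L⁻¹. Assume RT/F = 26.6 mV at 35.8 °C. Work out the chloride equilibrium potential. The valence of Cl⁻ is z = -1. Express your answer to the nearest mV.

E = (26.6/z) · ln([Cl⁻]_out/[Cl⁻]_in) with z = -1.
For an anion, dividing by z = -1 reverses the sign.
= (26.6/-1) · ln(110/7.1) = -26.60 · ln(15.49)
= -26.60 · (2.7404) = -72.89 mV

-73 mV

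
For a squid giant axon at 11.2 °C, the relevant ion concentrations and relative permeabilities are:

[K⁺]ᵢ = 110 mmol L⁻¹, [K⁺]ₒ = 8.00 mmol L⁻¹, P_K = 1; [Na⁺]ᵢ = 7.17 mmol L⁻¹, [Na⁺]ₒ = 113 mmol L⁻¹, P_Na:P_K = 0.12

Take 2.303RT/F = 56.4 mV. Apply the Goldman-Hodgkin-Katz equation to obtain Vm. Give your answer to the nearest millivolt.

Vm = 56.4 · log₁₀[(Σ P·[cation]ₒ + Σ P·[anion]ᵢ) / (Σ P·[cation]ᵢ + Σ P·[anion]ₒ)]
Numerator = 1×8.00 + 0.12×113 = 21.56
Denominator = 1×110 + 0.12×7.17 = 110.9
Vm = 56.4 · log₁₀(0.19448) = 56.4 × (-0.7111) = -40.11 mV

-40 mV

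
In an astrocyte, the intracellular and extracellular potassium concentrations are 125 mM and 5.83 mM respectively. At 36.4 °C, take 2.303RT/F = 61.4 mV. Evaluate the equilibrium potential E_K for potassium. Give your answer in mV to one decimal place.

E = (61.4/z) · log₁₀([K⁺]_out/[K⁺]_in) with z = +1.
= (61.4/1) · log₁₀(5.83/125) = 61.40 · log₁₀(0.04664)
= 61.40 · (-1.3312) = -81.74 mV

-81.7 mV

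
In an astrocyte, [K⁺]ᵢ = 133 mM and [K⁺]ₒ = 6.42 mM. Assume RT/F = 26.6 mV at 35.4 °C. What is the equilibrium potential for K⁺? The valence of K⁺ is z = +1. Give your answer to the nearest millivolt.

-81 mV

E = (26.6/z) · ln([K⁺]_out/[K⁺]_in) with z = +1.
= (26.6/1) · ln(6.42/133) = 26.60 · ln(0.04827)
= 26.60 · (-3.0309) = -80.62 mV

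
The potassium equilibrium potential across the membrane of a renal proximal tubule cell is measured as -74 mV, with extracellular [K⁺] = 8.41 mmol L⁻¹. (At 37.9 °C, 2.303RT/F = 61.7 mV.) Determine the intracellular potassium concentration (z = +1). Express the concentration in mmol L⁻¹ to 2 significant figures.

Nernst: E = (61.7/1) · log₁₀([out]/[in]), so log₁₀([out]/[in]) = -74.0 × 1 / 61.7 = -1.1994.
[out]/[in] = 10^(-1.1994) = 0.06319.
[in] = 8.41 / 0.06319 = 133.1 mmol L⁻¹.

130 mmol L⁻¹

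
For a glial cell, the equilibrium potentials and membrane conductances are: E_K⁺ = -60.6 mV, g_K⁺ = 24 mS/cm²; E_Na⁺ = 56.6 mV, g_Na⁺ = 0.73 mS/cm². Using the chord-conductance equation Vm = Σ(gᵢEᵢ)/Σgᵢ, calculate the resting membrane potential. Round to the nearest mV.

Σ gᵢEᵢ = 24·(-60.6) + 0.73·(56.6) = -1413.08
Σ gᵢ = 24 + 0.73 = 24.73
Vm = -1413.08 / 24.73 = -57.14 mV

-57 mV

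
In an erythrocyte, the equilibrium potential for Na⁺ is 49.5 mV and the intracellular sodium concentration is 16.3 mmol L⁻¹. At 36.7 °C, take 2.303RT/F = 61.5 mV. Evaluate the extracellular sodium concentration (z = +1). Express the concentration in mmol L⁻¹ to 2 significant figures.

100 mmol L⁻¹

Nernst: E = (61.5/1) · log₁₀([out]/[in]), so log₁₀([out]/[in]) = 49.5 × 1 / 61.5 = 0.8049.
[out]/[in] = 10^(0.8049) = 6.381.
[out] = 6.381 × 16.3 = 104 mmol L⁻¹.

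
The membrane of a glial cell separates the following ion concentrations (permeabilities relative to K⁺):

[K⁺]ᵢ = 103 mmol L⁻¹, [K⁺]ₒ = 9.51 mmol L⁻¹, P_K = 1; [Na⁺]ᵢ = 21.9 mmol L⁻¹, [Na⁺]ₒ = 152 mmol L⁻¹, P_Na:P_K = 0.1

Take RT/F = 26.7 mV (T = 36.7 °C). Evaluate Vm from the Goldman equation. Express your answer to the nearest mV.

-39 mV

Vm = 26.7 · ln[(Σ P·[cation]ₒ + Σ P·[anion]ᵢ) / (Σ P·[cation]ᵢ + Σ P·[anion]ₒ)]
Numerator = 1×9.51 + 0.1×152 = 24.71
Denominator = 1×103 + 0.1×21.9 = 105.2
Vm = 26.7 · ln(0.23491) = 26.7 × (-1.4486) = -38.68 mV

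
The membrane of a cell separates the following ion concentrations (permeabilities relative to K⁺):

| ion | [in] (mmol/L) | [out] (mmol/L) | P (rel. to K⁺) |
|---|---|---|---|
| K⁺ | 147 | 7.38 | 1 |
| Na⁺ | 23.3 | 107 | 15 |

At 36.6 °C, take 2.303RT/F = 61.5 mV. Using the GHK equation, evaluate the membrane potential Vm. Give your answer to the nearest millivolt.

Vm = 61.5 · log₁₀[(Σ P·[cation]ₒ + Σ P·[anion]ᵢ) / (Σ P·[cation]ᵢ + Σ P·[anion]ₒ)]
Numerator = 1×7.38 + 15×107 = 1612
Denominator = 1×147 + 15×23.3 = 496.5
Vm = 61.5 · log₁₀(3.2475) = 61.5 × (0.5115) = 31.46 mV

31 mV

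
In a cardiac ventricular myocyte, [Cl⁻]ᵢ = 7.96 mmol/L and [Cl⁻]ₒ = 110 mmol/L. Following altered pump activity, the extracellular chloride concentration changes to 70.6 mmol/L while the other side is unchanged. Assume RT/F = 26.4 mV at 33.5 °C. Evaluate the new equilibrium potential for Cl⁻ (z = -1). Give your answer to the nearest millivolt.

After the shift: [Cl⁻]_out = 70.6, [Cl⁻]_in = 7.96 mmol/L.
E_new = (26.4/-1)·ln(70.6/7.96) = -26.40 · (2.1826) = -57.62 mV

-58 mV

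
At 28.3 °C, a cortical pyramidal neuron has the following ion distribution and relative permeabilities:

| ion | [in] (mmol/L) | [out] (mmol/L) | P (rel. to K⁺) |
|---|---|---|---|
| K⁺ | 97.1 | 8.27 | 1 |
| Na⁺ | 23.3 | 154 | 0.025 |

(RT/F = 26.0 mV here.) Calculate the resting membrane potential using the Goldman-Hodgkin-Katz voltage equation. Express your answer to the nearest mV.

-54 mV

Vm = 26.0 · ln[(Σ P·[cation]ₒ + Σ P·[anion]ᵢ) / (Σ P·[cation]ᵢ + Σ P·[anion]ₒ)]
Numerator = 1×8.27 + 0.025×154 = 12.12
Denominator = 1×97.1 + 0.025×23.3 = 97.68
Vm = 26.0 · ln(0.12408) = 26.0 × (-2.0869) = -54.26 mV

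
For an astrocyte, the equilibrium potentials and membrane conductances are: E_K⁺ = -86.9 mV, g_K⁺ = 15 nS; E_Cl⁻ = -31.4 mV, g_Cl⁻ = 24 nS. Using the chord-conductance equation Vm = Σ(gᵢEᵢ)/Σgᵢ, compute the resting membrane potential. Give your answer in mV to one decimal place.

Σ gᵢEᵢ = 15·(-86.9) + 24·(-31.4) = -2057.10
Σ gᵢ = 15 + 24 = 39
Vm = -2057.10 / 39 = -52.75 mV

-52.7 mV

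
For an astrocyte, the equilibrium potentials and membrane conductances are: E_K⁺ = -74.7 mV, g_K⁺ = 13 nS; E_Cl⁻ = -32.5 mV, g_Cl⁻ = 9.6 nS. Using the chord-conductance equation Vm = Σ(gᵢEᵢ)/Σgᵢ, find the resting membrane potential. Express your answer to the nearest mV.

-57 mV

Σ gᵢEᵢ = 13·(-74.7) + 9.6·(-32.5) = -1283.10
Σ gᵢ = 13 + 9.6 = 22.6
Vm = -1283.10 / 22.6 = -56.77 mV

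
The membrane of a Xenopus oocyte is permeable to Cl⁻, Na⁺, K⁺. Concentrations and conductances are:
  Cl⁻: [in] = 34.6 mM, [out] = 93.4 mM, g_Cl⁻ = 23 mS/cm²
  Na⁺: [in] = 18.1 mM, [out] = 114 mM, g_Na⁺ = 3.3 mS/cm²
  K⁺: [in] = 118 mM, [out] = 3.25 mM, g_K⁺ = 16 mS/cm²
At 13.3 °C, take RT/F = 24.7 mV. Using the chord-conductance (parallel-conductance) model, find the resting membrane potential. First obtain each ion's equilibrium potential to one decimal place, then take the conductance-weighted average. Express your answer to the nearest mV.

-43 mV

E_Cl⁻ = (24.7/-1)·ln(93.4/34.6) = -24.5 mV
E_Na⁺ = (24.7/1)·ln(114/18.1) = 45.5 mV
E_K⁺ = (24.7/1)·ln(3.25/118) = -88.7 mV
Vm = (Σ gᵢEᵢ)/(Σ gᵢ) = (23·-24.5 + 3.3·45.5 + 16·-88.7) / (23 + 3.3 + 16)
= -1832.55 / 42.3 = -43.32 mV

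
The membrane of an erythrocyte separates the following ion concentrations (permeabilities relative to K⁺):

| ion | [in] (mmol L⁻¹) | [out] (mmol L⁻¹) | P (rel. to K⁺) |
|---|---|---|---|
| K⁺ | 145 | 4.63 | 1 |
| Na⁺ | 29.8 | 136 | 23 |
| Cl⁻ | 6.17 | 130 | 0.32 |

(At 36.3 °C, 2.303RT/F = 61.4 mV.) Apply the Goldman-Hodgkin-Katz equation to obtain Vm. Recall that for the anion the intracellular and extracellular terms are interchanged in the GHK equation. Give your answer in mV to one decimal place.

Vm = 61.4 · log₁₀[(Σ P·[cation]ₒ + Σ P·[anion]ᵢ) / (Σ P·[cation]ᵢ + Σ P·[anion]ₒ)]
Numerator = 1×4.63 + 23×136 + 0.32×6.17 = 3135
Denominator = 1×145 + 23×29.8 + 0.32×130 = 872
Vm = 61.4 · log₁₀(3.5947) = 61.4 × (0.5557) = 34.12 mV

34.1 mV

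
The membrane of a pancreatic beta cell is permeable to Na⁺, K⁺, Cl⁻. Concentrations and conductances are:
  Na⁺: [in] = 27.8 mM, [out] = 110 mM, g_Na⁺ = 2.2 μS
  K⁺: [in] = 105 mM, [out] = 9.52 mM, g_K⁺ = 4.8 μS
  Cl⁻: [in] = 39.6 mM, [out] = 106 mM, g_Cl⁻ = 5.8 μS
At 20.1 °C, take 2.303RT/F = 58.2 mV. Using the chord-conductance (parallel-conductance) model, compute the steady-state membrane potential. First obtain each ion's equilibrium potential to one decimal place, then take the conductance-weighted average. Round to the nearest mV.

-28 mV

E_Na⁺ = (58.2/1)·log₁₀(110/27.8) = 34.8 mV
E_K⁺ = (58.2/1)·log₁₀(9.52/105) = -60.7 mV
E_Cl⁻ = (58.2/-1)·log₁₀(106/39.6) = -24.9 mV
Vm = (Σ gᵢEᵢ)/(Σ gᵢ) = (2.2·34.8 + 4.8·-60.7 + 5.8·-24.9) / (2.2 + 4.8 + 5.8)
= -359.22 / 12.8 = -28.06 mV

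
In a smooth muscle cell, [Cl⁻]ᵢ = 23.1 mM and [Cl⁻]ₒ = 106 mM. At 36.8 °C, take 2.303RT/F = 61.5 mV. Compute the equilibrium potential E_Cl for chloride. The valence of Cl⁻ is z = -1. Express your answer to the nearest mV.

-41 mV

E = (61.5/z) · log₁₀([Cl⁻]_out/[Cl⁻]_in) with z = -1.
For an anion, dividing by z = -1 reverses the sign.
= (61.5/-1) · log₁₀(106/23.1) = -61.50 · log₁₀(4.589)
= -61.50 · (0.6617) = -40.69 mV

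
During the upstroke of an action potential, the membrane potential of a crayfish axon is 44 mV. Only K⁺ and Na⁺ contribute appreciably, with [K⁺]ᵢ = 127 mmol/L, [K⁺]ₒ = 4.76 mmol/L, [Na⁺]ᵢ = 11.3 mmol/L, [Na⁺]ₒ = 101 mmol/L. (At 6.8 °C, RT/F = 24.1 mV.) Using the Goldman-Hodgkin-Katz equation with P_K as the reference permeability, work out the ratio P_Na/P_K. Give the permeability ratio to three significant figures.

25.4

Let α = P_Na/P_K. GHK: Vm = 24.1·ln[(Kₒ + α·Naₒ)/(Kᵢ + α·Naᵢ)].
e^(Vm/24.1) = e^(44.0/24.1) = 6.2073
So 6.2073·(Kᵢ + α·Naᵢ) = Kₒ + α·Naₒ → α = (6.2073·127.0 − 4.76) / (101.0 − 6.2073·11.3)
α = (788.3 − 4.76) / (101.0 − 70.14) = 783.6/30.86 = 25.39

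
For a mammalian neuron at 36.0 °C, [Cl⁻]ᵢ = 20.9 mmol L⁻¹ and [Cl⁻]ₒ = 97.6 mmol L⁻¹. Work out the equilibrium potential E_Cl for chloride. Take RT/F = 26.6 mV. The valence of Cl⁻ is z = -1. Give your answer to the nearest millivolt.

E = (26.6/z) · ln([Cl⁻]_out/[Cl⁻]_in) with z = -1.
For an anion, dividing by z = -1 reverses the sign.
= (26.6/-1) · ln(97.6/20.9) = -26.60 · ln(4.67)
= -26.60 · (1.5411) = -40.99 mV

-41 mV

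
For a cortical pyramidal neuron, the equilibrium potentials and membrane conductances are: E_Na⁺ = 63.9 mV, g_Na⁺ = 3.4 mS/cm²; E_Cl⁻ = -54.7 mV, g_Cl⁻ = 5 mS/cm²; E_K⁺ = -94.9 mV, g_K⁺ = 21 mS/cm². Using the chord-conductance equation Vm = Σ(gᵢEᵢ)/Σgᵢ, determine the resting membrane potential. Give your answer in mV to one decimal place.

Σ gᵢEᵢ = 3.4·(63.9) + 5·(-54.7) + 21·(-94.9) = -2049.14
Σ gᵢ = 3.4 + 5 + 21 = 29.4
Vm = -2049.14 / 29.4 = -69.70 mV

-69.7 mV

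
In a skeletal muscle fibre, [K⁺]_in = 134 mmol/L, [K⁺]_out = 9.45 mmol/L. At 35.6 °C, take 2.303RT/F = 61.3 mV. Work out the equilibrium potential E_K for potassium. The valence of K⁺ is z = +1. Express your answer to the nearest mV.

-71 mV

E = (61.3/z) · log₁₀([K⁺]_out/[K⁺]_in) with z = +1.
= (61.3/1) · log₁₀(9.45/134) = 61.30 · log₁₀(0.07052)
= 61.30 · (-1.1517) = -70.60 mV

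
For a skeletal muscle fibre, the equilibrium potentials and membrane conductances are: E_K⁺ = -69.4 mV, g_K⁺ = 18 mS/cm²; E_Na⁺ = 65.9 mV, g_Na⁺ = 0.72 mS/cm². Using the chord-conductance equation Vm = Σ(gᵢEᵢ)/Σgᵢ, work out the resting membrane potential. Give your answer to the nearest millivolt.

-64 mV

Σ gᵢEᵢ = 18·(-69.4) + 0.72·(65.9) = -1201.75
Σ gᵢ = 18 + 0.72 = 18.72
Vm = -1201.75 / 18.72 = -64.20 mV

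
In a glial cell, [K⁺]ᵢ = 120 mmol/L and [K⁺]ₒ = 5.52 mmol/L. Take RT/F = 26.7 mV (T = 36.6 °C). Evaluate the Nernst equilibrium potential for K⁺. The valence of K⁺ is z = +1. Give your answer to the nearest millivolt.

-82 mV

E = (26.7/z) · ln([K⁺]_out/[K⁺]_in) with z = +1.
= (26.7/1) · ln(5.52/120) = 26.70 · ln(0.046)
= 26.70 · (-3.0791) = -82.21 mV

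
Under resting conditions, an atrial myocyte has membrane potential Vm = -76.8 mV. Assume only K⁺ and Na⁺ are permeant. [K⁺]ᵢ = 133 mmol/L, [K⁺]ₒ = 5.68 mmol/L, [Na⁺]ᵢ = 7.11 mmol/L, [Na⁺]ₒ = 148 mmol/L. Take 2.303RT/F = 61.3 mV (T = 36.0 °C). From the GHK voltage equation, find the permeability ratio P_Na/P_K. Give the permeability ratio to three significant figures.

Let α = P_Na/P_K. GHK: Vm = 61.3·log₁₀[(Kₒ + α·Naₒ)/(Kᵢ + α·Naᵢ)].
10^(Vm/61.3) = 10^(-76.8/61.3) = 0.055866
So 0.055866·(Kᵢ + α·Naᵢ) = Kₒ + α·Naₒ → α = (0.055866·133.0 − 5.68) / (148.0 − 0.055866·7.11)
α = (7.43 − 5.68) / (148.0 − 0.3972) = 1.75/147.6 = 0.01186

0.0119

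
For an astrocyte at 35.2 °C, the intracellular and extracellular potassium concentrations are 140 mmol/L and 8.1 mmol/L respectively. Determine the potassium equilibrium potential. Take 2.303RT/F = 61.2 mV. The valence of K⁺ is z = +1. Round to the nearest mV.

E = (61.2/z) · log₁₀([K⁺]_out/[K⁺]_in) with z = +1.
= (61.2/1) · log₁₀(8.1/140) = 61.20 · log₁₀(0.05786)
= 61.20 · (-1.2376) = -75.74 mV

-76 mV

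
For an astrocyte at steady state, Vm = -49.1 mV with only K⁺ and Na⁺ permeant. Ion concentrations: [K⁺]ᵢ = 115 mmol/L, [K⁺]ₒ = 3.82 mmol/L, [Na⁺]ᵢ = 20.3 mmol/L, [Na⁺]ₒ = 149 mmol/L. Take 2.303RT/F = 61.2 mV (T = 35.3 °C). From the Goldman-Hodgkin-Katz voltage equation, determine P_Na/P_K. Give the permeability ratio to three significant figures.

Let α = P_Na/P_K. GHK: Vm = 61.2·log₁₀[(Kₒ + α·Naₒ)/(Kᵢ + α·Naᵢ)].
10^(Vm/61.2) = 10^(-49.1/61.2) = 0.15766
So 0.15766·(Kᵢ + α·Naᵢ) = Kₒ + α·Naₒ → α = (0.15766·115.0 − 3.82) / (149.0 − 0.15766·20.3)
α = (18.13 − 3.82) / (149.0 − 3.2) = 14.31/145.8 = 0.09815

0.0982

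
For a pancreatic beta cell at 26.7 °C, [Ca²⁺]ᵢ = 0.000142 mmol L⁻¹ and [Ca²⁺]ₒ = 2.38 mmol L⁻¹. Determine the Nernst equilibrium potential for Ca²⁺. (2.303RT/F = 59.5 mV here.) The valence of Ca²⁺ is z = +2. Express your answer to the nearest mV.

E = (59.5/z) · log₁₀([Ca²⁺]_out/[Ca²⁺]_in) with z = +2.
= (59.5/2) · log₁₀(2.38/0.000142) = 29.75 · log₁₀(1.676e+04)
= 29.75 · (4.2243) = 125.67 mV

126 mV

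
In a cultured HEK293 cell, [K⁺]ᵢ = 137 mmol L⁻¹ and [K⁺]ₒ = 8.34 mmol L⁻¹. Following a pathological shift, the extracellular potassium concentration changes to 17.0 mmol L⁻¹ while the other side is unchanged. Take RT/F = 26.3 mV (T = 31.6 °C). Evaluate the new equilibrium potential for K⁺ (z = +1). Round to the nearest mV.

After the shift: [K⁺]_out = 17.0, [K⁺]_in = 137 mmol L⁻¹.
E_new = (26.3/1)·ln(17.0/137) = 26.30 · (-2.0868) = -54.88 mV

-55 mV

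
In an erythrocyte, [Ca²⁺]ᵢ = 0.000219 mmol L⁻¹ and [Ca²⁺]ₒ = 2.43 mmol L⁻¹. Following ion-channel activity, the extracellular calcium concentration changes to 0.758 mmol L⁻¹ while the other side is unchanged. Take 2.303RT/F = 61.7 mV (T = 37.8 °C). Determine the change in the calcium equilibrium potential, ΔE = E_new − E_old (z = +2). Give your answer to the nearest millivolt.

E_old = (61.7/2)·log₁₀(2.43/0.000219) = 124.79 mV
E_new = (61.7/2)·log₁₀(0.758/0.000219) = 109.19 mV
ΔE = 109.19 − (124.79) = -15.61 mV

-16 mV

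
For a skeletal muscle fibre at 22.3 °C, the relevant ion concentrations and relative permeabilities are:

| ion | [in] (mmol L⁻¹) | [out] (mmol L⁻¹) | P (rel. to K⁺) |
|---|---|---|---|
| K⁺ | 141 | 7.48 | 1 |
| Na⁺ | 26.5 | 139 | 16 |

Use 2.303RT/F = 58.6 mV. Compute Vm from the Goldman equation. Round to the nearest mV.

Vm = 58.6 · log₁₀[(Σ P·[cation]ₒ + Σ P·[anion]ᵢ) / (Σ P·[cation]ᵢ + Σ P·[anion]ₒ)]
Numerator = 1×7.48 + 16×139 = 2231
Denominator = 1×141 + 16×26.5 = 565
Vm = 58.6 · log₁₀(3.9495) = 58.6 × (0.5965) = 34.96 mV

35 mV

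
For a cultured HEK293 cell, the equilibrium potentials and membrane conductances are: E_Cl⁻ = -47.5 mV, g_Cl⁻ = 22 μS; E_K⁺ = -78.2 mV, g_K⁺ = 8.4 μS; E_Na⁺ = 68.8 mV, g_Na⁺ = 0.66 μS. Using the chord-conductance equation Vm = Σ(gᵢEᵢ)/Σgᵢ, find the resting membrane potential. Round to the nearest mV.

Σ gᵢEᵢ = 22·(-47.5) + 8.4·(-78.2) + 0.66·(68.8) = -1656.47
Σ gᵢ = 22 + 8.4 + 0.66 = 31.06
Vm = -1656.47 / 31.06 = -53.33 mV

-53 mV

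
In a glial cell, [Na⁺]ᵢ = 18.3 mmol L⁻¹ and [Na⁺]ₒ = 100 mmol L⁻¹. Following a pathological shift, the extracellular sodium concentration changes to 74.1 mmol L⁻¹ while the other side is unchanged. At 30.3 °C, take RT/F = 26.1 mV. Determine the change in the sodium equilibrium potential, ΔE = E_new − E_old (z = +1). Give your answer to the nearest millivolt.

-8 mV

E_old = (26.1/1)·ln(100/18.3) = 44.32 mV
E_new = (26.1/1)·ln(74.1/18.3) = 36.50 mV
ΔE = 36.50 − (44.32) = -7.82 mV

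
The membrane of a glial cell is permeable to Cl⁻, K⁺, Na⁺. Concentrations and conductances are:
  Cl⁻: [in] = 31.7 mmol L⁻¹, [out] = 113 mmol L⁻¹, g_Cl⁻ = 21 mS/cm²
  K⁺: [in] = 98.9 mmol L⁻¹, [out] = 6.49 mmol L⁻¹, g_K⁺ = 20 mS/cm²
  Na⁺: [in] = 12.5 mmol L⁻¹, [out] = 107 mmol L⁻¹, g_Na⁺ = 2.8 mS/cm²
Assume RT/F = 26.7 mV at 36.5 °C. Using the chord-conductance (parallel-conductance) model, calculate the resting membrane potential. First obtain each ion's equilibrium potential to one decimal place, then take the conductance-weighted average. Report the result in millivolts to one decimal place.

-45.8 mV

E_Cl⁻ = (26.7/-1)·ln(113/31.7) = -33.9 mV
E_K⁺ = (26.7/1)·ln(6.49/98.9) = -72.7 mV
E_Na⁺ = (26.7/1)·ln(107/12.5) = 57.3 mV
Vm = (Σ gᵢEᵢ)/(Σ gᵢ) = (21·-33.9 + 20·-72.7 + 2.8·57.3) / (21 + 20 + 2.8)
= -2005.46 / 43.8 = -45.79 mV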